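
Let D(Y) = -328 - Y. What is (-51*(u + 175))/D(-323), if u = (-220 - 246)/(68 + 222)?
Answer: 1282242/725 ≈ 1768.6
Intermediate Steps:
u = -233/145 (u = -466/290 = -466*1/290 = -233/145 ≈ -1.6069)
(-51*(u + 175))/D(-323) = (-51*(-233/145 + 175))/(-328 - 1*(-323)) = (-51*25142/145)/(-328 + 323) = -1282242/145/(-5) = -1282242/145*(-1/5) = 1282242/725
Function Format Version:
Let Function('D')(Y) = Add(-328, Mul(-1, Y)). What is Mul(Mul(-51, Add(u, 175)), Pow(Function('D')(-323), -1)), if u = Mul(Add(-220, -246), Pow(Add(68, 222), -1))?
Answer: Rational(1282242, 725) ≈ 1768.6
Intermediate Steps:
u = Rational(-233, 145) (u = Mul(-466, Pow(290, -1)) = Mul(-466, Rational(1, 290)) = Rational(-233, 145) ≈ -1.6069)
Mul(Mul(-51, Add(u, 175)), Pow(Function('D')(-323), -1)) = Mul(Mul(-51, Add(Rational(-233, 145), 175)), Pow(Add(-328, Mul(-1, -323)), -1)) = Mul(Mul(-51, Rational(25142, 145)), Pow(Add(-328, 323), -1)) = Mul(Rational(-1282242, 145), Pow(-5, -1)) = Mul(Rational(-1282242, 145), Rational(-1, 5)) = Rational(1282242, 725)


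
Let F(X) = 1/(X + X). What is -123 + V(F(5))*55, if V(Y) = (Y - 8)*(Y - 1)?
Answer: 5361/20 ≈ 268.05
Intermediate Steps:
F(X) = 1/(2*X)
V(Y) = (-1 + Y)*(-8 + Y) (V(Y) = (-8 + Y)*(-1 + Y) = (-1 + Y)*(-8 + Y))
-123 + V(F(5))*55 = -123 + (8 + ((½)/5)² - 9/(2*5))*55 = -123 + (8 + ((½)*(⅕))² - 9/(2*5))*55 = -123 + (8 + (⅒)² - 9*⅒)*55 = -123 + (8 + 1/100 - 9/10)*55 = -123 + (711/100)*55 = -123 + 7821/20 = 5361/20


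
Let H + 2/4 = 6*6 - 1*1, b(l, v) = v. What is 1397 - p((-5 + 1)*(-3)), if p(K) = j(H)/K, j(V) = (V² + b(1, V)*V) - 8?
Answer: 28783/24 ≈ 1199.3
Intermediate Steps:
H = 69/2 (H = -½ + (6*6 - 1*1) = -½ + (36 - 1) = -½ + 35 = 69/2 ≈ 34.500)
j(V) = -8 + 2*V² (j(V) = (V² + V*V) - 8 = (V² + V²) - 8 = 2*V² - 8 = -8 + 2*V²)
p(K) = 4745/(2*K) (p(K) = (-8 + 2*(69/2)²)/K = (-8 + 2*(4761/4))/K = (-8 + 4761/2)/K = 4745/(2*K))
1397 - p((-5 + 1)*(-3)) = 1397 - 4745/(2*((-5 + 1)*(-3))) = 1397 - 4745/(2*((-4*(-3)))) = 1397 - 4745/(2*12) = 1397 - 1*4745/24 = 1397 - 4745/24 = 28783/24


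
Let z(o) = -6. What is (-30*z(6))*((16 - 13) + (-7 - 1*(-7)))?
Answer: 540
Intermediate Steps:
(-30*z(6))*((16 - 13) + (-7 - 1*(-7))) = (-30*(-6))*((16 - 13) + (-7 - 1*(-7))) = 180*(3 + (-7 + 7)) = 180*(3 + 0) = 180*3 = 540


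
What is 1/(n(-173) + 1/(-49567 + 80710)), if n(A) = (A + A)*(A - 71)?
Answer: 31143/2629216633 ≈ 1.1845e-5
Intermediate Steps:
n(A) = 2*A*(-71 + A) (n(A) = (2*A)*(-71 + A) = 2*A*(-71 + A))
1/(n(-173) + 1/(-49567 + 80710)) = 1/(2*(-173)*(-71 - 173) + 1/(-49567 + 80710)) = 1/(2*(-173)*(-244) + 1/31143) = 1/(84424 + 1/31143) = 1/(2629216633/31143) = 31143/2629216633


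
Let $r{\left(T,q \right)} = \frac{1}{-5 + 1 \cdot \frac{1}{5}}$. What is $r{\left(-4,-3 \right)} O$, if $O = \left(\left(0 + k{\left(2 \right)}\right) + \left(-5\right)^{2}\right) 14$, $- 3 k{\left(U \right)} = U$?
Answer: $- \frac{2555}{36} \approx -70.972$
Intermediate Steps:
$k{\left(U \right)} = - \frac{U}{3}$
$r{\left(T,q \right)} = - \frac{5}{24}$ ($r{\left(T,q \right)} = \frac{1}{-5 + 1 \cdot \frac{1}{5}} = \frac{1}{-5 + \frac{1}{5}} = \frac{1}{- \frac{24}{5}} = - \frac{5}{24}$)
$O = \frac{1022}{3}$ ($O = \left(\left(0 - \frac{2}{3}\right) + \left(-5\right)^{2}\right) 14 = \left(\left(0 - \frac{2}{3}\right) + 25\right) 14 = \left(- \frac{2}{3} + 25\right) 14 = \frac{73}{3} \cdot 14 = \frac{1022}{3} \approx 340.67$)
$r{\left(-4,-3 \right)} O = \left(- \frac{5}{24}\right) \frac{1022}{3} = - \frac{2555}{36}$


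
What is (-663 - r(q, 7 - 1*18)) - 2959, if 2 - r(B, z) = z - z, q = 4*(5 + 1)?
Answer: -3624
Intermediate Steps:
q = 24 (q = 4*6 = 24)
r(B, z) = 2 (r(B, z) = 2 - (z - z) = 2 - 1*0 = 2 + 0 = 2)
(-663 - r(q, 7 - 1*18)) - 2959 = (-663 - 1*2) - 2959 = (-663 - 2) - 2959 = -665 - 2959 = -3624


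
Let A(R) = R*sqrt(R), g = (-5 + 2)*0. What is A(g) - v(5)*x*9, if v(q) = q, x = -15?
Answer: 675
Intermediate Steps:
g = 0 (g = -3*0 = 0)
A(R) = R**(3/2)
A(g) - v(5)*x*9 = 0**(3/2) - 5*(-15)*9 = 0 - (-75)*9 = 0 - 1*(-675) = 0 + 675 = 675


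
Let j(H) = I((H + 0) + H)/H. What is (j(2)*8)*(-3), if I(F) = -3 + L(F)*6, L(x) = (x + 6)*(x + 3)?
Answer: -5004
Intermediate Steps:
L(x) = (3 + x)*(6 + x) (L(x) = (6 + x)*(3 + x) = (3 + x)*(6 + x))
I(F) = 105 + 6*F**2 + 54*F (I(F) = -3 + (18 + F**2 + 9*F)*6 = -3 + (108 + 6*F**2 + 54*F) = 105 + 6*F**2 + 54*F)
j(H) = (105 + 24*H**2 + 108*H)/H (j(H) = (105 + 6*((H + 0) + H)**2 + 54*((H + 0) + H))/H = (105 + 6*(H + H)**2 + 54*(H + H))/H = (105 + 6*(2*H)**2 + 54*(2*H))/H = (105 + 6*(4*H**2) + 108*H)/H = (105 + 24*H**2 + 108*H)/H)
(j(2)*8)*(-3) = ((108 + 24*2 + 105/2)*8)*(-3) = ((108 + 48 + 105*(1/2))*8)*(-3) = ((108 + 48 + 105/2)*8)*(-3) = ((417/2)*8)*(-3) = 1668*(-3) = -5004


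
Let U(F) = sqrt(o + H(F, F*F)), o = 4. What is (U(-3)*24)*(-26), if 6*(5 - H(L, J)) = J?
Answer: -312*sqrt(30) ≈ -1708.9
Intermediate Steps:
H(L, J) = 5 - J/6
U(F) = sqrt(9 - F**2/6) (U(F) = sqrt(4 + (5 - F*F/6)) = sqrt(4 + (5 - F**2/6)) = sqrt(9 - F**2/6))
(U(-3)*24)*(-26) = ((sqrt(324 - 6*(-3)**2)/6)*24)*(-26) = ((sqrt(324 - 6*9)/6)*24)*(-26) = ((sqrt(324 - 54)/6)*24)*(-26) = ((sqrt(270)/6)*24)*(-26) = (((3*sqrt(30))/6)*24)*(-26) = ((sqrt(30)/2)*24)*(-26) = (12*sqrt(30))*(-26) = -312*sqrt(30)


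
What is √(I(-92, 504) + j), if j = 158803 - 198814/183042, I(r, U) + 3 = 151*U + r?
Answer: 19*√605354926205/30507 ≈ 484.57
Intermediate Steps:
I(r, U) = -3 + r + 151*U (I(r, U) = -3 + (151*U + r) = -3 + (r + 151*U) = -3 + r + 151*U)
j = 14533709956/91521 (j = 158803 - 198814*1/183042 = 158803 - 99407/91521 = 14533709956/91521 ≈ 1.5880e+5)
√(I(-92, 504) + j) = √((-3 - 92 + 151*504) + 14533709956/91521) = √((-3 - 92 + 76104) + 14533709956/91521) = √(76009 + 14533709956/91521) = √(21490129645/91521) = 19*√605354926205/30507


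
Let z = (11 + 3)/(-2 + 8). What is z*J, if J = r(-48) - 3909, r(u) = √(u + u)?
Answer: -9121 + 28*I*√6/3 ≈ -9121.0 + 22.862*I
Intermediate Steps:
r(u) = √2*√u (r(u) = √(2*u) = √2*√u)
z = 7/3 (z = 14/6 = 14*(⅙) = 7/3 ≈ 2.3333)
J = -3909 + 4*I*√6 (J = √2*√(-48) - 3909 = √2*(4*I*√3) - 3909 = 4*I*√6 - 3909 = -3909 + 4*I*√6 ≈ -3909.0 + 9.798*I)
z*J = 7*(-3909 + 4*I*√6)/3 = -9121 + 28*I*√6/3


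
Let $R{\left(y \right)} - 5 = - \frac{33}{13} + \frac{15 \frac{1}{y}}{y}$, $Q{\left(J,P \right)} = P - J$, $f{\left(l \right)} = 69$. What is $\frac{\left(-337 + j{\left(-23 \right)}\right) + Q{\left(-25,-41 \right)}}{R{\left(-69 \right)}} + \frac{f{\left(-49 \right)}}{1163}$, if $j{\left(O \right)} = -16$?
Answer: $- \frac{8850223176}{59137387} \approx -149.66$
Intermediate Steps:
$R{\left(y \right)} = \frac{32}{13} + \frac{15}{y^{2}}$ ($R{\left(y \right)} = 5 + \left(- \frac{33}{13} + \frac{15 \frac{1}{y}}{y}\right) = 5 + \left(\left(-33\right) \frac{1}{13} + \frac{15}{y^{2}}\right) = 5 - \left(\frac{33}{13} - \frac{15}{y^{2}}\right) = \frac{32}{13} + \frac{15}{y^{2}}$)
$\frac{\left(-337 + j{\left(-23 \right)}\right) + Q{\left(-25,-41 \right)}}{R{\left(-69 \right)}} + \frac{f{\left(-49 \right)}}{1163} = \frac{\left(-337 - 16\right) - 16}{\frac{32}{13} + \frac{15}{4761}} + \frac{69}{1163} = \frac{-353 + \left(-41 + 25\right)}{\frac{32}{13} + 15 \cdot \frac{1}{4761}} + 69 \cdot \frac{1}{1163} = \frac{-353 - 16}{\frac{32}{13} + \frac{5}{1587}} + \frac{69}{1163} = - \frac{369}{\frac{50849}{20631}} + \frac{69}{1163} = \left(-369\right) \frac{20631}{50849} + \frac{69}{1163} = - \frac{7612839}{50849} + \frac{69}{1163} = - \frac{8850223176}{59137387}$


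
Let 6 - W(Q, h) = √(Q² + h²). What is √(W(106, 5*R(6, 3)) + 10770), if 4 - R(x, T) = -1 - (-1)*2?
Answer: √(10776 - √11461) ≈ 103.29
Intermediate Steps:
R(x, T) = 3 (R(x, T) = 4 - (-1 - (-1)*2) = 4 - (-1 - 1*(-2)) = 4 - (-1 + 2) = 4 - 1*1 = 4 - 1 = 3)
W(Q, h) = 6 - √(Q² + h²)
√(W(106, 5*R(6, 3)) + 10770) = √((6 - √(106² + (5*3)²)) + 10770) = √((6 - √(11236 + 15²)) + 10770) = √((6 - √(11236 + 225)) + 10770) = √((6 - √11461) + 10770) = √(10776 - √11461)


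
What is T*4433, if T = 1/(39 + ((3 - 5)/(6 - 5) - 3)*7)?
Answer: 4433/4 ≈ 1108.3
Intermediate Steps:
T = ¼ (T = 1/(39 + (-2/1 - 3)*7) = 1/(39 + (-2*1 - 3)*7) = 1/(39 + (-2 - 3)*7) = 1/(39 - 5*7) = 1/(39 - 35) = 1/4 = ¼ ≈ 0.25000)
T*4433 = (¼)*4433 = 4433/4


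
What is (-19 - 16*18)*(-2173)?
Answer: 667111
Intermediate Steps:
(-19 - 16*18)*(-2173) = (-19 - 288)*(-2173) = -307*(-2173) = 667111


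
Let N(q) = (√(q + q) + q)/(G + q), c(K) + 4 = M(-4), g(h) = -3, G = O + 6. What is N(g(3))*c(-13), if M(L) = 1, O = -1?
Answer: 9/2 - 3*I*√6/2 ≈ 4.5 - 3.6742*I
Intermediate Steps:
G = 5 (G = -1 + 6 = 5)
c(K) = -3 (c(K) = -4 + 1 = -3)
N(q) = (q + √2*√q)/(5 + q) (N(q) = (√(q + q) + q)/(5 + q) = (√(2*q) + q)/(5 + q) = (√2*√q + q)/(5 + q) = (q + √2*√q)/(5 + q))
N(g(3))*c(-13) = ((-3 + √2*√(-3))/(5 - 3))*(-3) = ((-3 + √2*(I*√3))/2)*(-3) = ((-3 + I*√6)/2)*(-3) = (-3/2 + I*√6/2)*(-3) = 9/2 - 3*I*√6/2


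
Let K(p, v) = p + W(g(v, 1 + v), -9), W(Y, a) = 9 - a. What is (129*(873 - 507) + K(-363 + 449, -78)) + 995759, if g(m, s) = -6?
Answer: 1043077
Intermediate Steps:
K(p, v) = 18 + p (K(p, v) = p + (9 - 1*(-9)) = p + (9 + 9) = p + 18 = 18 + p)
(129*(873 - 507) + K(-363 + 449, -78)) + 995759 = (129*(873 - 507) + (18 + (-363 + 449))) + 995759 = (129*366 + (18 + 86)) + 995759 = (47214 + 104) + 995759 = 47318 + 995759 = 1043077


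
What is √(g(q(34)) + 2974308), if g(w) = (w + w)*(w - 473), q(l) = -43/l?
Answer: 3*√382187422/34 ≈ 1725.0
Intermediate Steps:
g(w) = 2*w*(-473 + w) (g(w) = (2*w)*(-473 + w) = 2*w*(-473 + w))
√(g(q(34)) + 2974308) = √(2*(-43/34)*(-473 - 43/34) + 2974308) = √(2*(-43/34)*(-16125/34) + 2974308) = √(693375/578 + 2974308) = √(1719843399/578) = 3*√382187422/34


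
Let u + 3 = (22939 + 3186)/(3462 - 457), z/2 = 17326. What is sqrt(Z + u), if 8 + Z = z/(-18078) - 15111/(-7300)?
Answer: I*sqrt(6353688992856753)/54324390 ≈ 1.4673*I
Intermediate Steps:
z = 34652 (z = 2*17326 = 34652)
Z = -7092727/903900 (Z = -8 + (34652/(-18078) - 15111/(-7300)) = -8 + (34652*(-1/18078) - 15111*(-1/7300)) = -8 + (-17326/9039 + 207/100) = -8 + 138473/903900 = -7092727/903900 ≈ -7.8468)
u = 3422/601 (u = -3 + (22939 + 3186)/(3462 - 457) = -3 + 26125/3005 = -3 + 26125*(1/3005) = -3 + 5225/601 = 3422/601 ≈ 5.6938)
sqrt(Z + u) = sqrt(-7092727/903900 + 3422/601) = sqrt(-1169583127/543243900) = I*sqrt(6353688992856753)/54324390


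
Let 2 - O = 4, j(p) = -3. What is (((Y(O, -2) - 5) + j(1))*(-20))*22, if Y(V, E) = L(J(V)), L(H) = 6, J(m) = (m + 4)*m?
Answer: 880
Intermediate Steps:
J(m) = m*(4 + m) (J(m) = (4 + m)*m = m*(4 + m))
O = -2 (O = 2 - 1*4 = 2 - 4 = -2)
Y(V, E) = 6
(((Y(O, -2) - 5) + j(1))*(-20))*22 = (((6 - 5) - 3)*(-20))*22 = ((1 - 3)*(-20))*22 = -2*(-20)*22 = 40*22 = 880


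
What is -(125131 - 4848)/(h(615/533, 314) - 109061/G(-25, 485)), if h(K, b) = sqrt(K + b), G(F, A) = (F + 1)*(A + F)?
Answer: 1882721805425760/344722992827 - 14660284492800*sqrt(53261)/344722992827 ≈ -4353.1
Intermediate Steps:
G(F, A) = (1 + F)*(A + F)
-(125131 - 4848)/(h(615/533, 314) - 109061/G(-25, 485)) = -(125131 - 4848)/(sqrt(615/533 + 314) - 109061/(485 - 25 + (-25)**2 + 485*(-25))) = -120283/(sqrt(615*(1/533) + 314) - 109061/(485 - 25 + 625 - 12125)) = -120283/(sqrt(15/13 + 314) - 109061/(-11040)) = -120283/(sqrt(4097/13) - 109061*(-1/11040)) = -120283/(sqrt(53261)/13 + 109061/11040) = -120283/(109061/11040 + sqrt(53261)/13)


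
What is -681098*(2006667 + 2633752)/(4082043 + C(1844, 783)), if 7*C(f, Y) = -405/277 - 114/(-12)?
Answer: -12256729628040436/15830167207 ≈ -7.7426e+5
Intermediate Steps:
C(f, Y) = 4453/3878 (C(f, Y) = (-405/277 - 114/(-12))/7 = (-405*1/277 - 114*(-1/12))/7 = (-405/277 + 19/2)/7 = (⅐)*(4453/554) = 4453/3878)
-681098*(2006667 + 2633752)/(4082043 + C(1844, 783)) = -681098*(2006667 + 2633752)/(4082043 + 4453/3878) = -681098/((15830167207/3878)/4640419) = -681098/((15830167207/3878)*(1/4640419)) = -681098/15830167207/17995544882 = -681098*17995544882/15830167207 = -12256729628040436/15830167207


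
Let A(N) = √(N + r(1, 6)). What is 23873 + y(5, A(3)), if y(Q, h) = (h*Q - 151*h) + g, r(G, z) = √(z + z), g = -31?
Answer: 23842 - 146*√(3 + 2*√3) ≈ 23471.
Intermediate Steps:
r(G, z) = √2*√z (r(G, z) = √(2*z) = √2*√z)
A(N) = √(N + 2*√3) (A(N) = √(N + √2*√6) = √(N + 2*√3))
y(Q, h) = -31 - 151*h + Q*h (y(Q, h) = (h*Q - 151*h) - 31 = (Q*h - 151*h) - 31 = (-151*h + Q*h) - 31 = -31 - 151*h + Q*h)
23873 + y(5, A(3)) = 23873 + (-31 - 151*√(3 + 2*√3) + 5*√(3 + 2*√3)) = 23873 + (-31 - 146*√(3 + 2*√3)) = 23842 - 146*√(3 + 2*√3)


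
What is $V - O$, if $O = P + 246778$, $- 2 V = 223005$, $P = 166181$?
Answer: $- \frac{1048923}{2} \approx -5.2446 \cdot 10^{5}$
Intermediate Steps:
$V = - \frac{223005}{2}$ ($V = \left(- \frac{1}{2}\right) 223005 = - \frac{223005}{2} \approx -1.115 \cdot 10^{5}$)
$O = 412959$ ($O = 166181 + 246778 = 412959$)
$V - O = - \frac{223005}{2} - 412959 = - \frac{1048923}{2}$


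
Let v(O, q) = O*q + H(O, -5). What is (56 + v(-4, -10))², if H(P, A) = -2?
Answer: 8836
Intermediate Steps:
v(O, q) = -2 + O*q (v(O, q) = O*q - 2 = -2 + O*q)
(56 + v(-4, -10))² = (56 + (-2 - 4*(-10)))² = (56 + (-2 + 40))² = (56 + 38)² = 94² = 8836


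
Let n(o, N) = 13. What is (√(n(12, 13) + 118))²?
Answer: 131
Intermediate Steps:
(√(n(12, 13) + 118))² = (√(13 + 118))² = (√131)² = 131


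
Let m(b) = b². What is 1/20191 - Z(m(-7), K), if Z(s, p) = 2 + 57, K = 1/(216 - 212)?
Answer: -1191268/20191 ≈ -59.000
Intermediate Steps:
K = ¼ (K = 1/4 = ¼ ≈ 0.25000)
Z(s, p) = 59
1/20191 - Z(m(-7), K) = 1/20191 - 1*59 = 1/20191 - 59 = -1191268/20191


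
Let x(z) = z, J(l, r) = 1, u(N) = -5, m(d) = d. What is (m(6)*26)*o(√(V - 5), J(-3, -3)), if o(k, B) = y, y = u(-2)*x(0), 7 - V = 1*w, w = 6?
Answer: 0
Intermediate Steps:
V = 1 (V = 7 - 6 = 1)
y = 0 (y = -5*0 = 0)
o(k, B) = 0
(m(6)*26)*o(√(V - 5), J(-3, -3)) = (6*26)*0 = 156*0 = 0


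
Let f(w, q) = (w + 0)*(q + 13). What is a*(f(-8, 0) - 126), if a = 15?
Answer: -3450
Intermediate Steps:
f(w, q) = w*(13 + q)
a*(f(-8, 0) - 126) = 15*(-8*(13 + 0) - 126) = 15*(-8*13 - 126) = 15*(-104 - 126) = 15*(-230) = -3450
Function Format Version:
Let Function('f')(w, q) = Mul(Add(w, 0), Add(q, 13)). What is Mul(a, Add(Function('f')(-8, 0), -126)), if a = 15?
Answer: -3450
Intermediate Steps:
Function('f')(w, q) = Mul(w, Add(13, q))
Mul(a, Add(Function('f')(-8, 0), -126)) = Mul(15, Add(Mul(-8, Add(13, 0)), -126)) = Mul(15, Add(Mul(-8, 13), -126)) = Mul(15, Add(-104, -126)) = Mul(15, -230) = -3450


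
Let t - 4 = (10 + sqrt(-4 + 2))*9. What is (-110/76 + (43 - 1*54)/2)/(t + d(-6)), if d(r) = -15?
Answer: -10428/121657 + 1188*I*sqrt(2)/121657 ≈ -0.085716 + 0.01381*I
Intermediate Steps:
t = 94 + 9*I*sqrt(2) (t = 4 + (10 + sqrt(-4 + 2))*9 = 4 + (10 + sqrt(-2))*9 = 4 + (10 + I*sqrt(2))*9 = 4 + (90 + 9*I*sqrt(2)) = 94 + 9*I*sqrt(2) ≈ 94.0 + 12.728*I)
(-110/76 + (43 - 1*54)/2)/(t + d(-6)) = (-110/76 + (43 - 1*54)/2)/((94 + 9*I*sqrt(2)) - 15) = (-110*1/76 + (43 - 54)*(1/2))/(79 + 9*I*sqrt(2)) = (-55/38 - 11*1/2)/(79 + 9*I*sqrt(2)) = (-55/38 - 11/2)/(79 + 9*I*sqrt(2)) = -132/(19*(79 + 9*I*sqrt(2)))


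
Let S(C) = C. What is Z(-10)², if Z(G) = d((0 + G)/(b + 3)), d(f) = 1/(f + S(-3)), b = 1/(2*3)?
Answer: 361/13689 ≈ 0.026372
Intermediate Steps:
b = ⅙ (b = 1/6 = ⅙ ≈ 0.16667)
d(f) = 1/(-3 + f) (d(f) = 1/(f - 3) = 1/(-3 + f))
Z(G) = 1/(-3 + 6*G/19) (Z(G) = 1/(-3 + (0 + G)/(⅙ + 3)) = 1/(-3 + G/(19/6)) = 1/(-3 + G*(6/19)) = 1/(-3 + 6*G/19))
Z(-10)² = (19/(3*(-19 + 2*(-10))))² = (19/(3*(-19 - 20)))² = ((19/3)/(-39))² = ((19/3)*(-1/39))² = (-19/117)² = 361/13689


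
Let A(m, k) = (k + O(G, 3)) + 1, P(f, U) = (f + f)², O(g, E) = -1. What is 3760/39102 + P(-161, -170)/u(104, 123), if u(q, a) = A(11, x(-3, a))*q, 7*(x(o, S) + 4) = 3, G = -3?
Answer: -3546248297/12708150 ≈ -279.05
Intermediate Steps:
P(f, U) = 4*f² (P(f, U) = (2*f)² = 4*f²)
x(o, S) = -25/7 (x(o, S) = -4 + (⅐)*3 = -4 + 3/7 = -25/7)
A(m, k) = k (A(m, k) = (k - 1) + 1 = (-1 + k) + 1 = k)
u(q, a) = -25*q/7
3760/39102 + P(-161, -170)/u(104, 123) = 3760/39102 + (4*(-161)²)/((-25/7*104)) = 3760*(1/39102) + (4*25921)/(-2600/7) = 1880/19551 + 103684*(-7/2600) = 1880/19551 - 181447/650 = -3546248297/12708150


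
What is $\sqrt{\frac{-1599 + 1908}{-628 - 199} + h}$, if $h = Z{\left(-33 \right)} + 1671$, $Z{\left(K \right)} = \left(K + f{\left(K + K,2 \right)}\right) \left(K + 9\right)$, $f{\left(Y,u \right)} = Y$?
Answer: $\frac{24 \sqrt{4804870}}{827} \approx 63.613$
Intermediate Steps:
$Z{\left(K \right)} = 3 K \left(9 + K\right)$ ($Z{\left(K \right)} = \left(K + \left(K + K\right)\right) \left(K + 9\right) = \left(K + 2 K\right) \left(9 + K\right) = 3 K \left(9 + K\right)$)
$h = 4047$ ($h = 3 \left(-33\right) \left(9 - 33\right) + 1671 = 3 \left(-33\right) \left(-24\right) + 1671 = 2376 + 1671 = 4047$)
$\sqrt{\frac{-1599 + 1908}{-628 - 199} + h} = \sqrt{\frac{-1599 + 1908}{-628 - 199} + 4047} = \sqrt{\frac{309}{-827} + 4047} = \sqrt{309 \left(- \frac{1}{827}\right) + 4047} = \sqrt{- \frac{309}{827} + 4047} = \sqrt{\frac{3346560}{827}} = \frac{24 \sqrt{4804870}}{827}$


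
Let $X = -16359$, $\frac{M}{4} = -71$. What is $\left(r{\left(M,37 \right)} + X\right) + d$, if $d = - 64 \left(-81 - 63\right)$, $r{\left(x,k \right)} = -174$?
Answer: $-7317$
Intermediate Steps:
$M = -284$ ($M = 4 \left(-71\right) = -284$)
$d = 9216$ ($d = \left(-64\right) \left(-144\right) = 9216$)
$\left(r{\left(M,37 \right)} + X\right) + d = \left(-174 - 16359\right) + 9216 = -16533 + 9216 = -7317$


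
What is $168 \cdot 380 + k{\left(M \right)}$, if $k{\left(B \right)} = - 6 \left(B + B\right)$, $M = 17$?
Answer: $63636$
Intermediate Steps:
$k{\left(B \right)} = - 12 B$ ($k{\left(B \right)} = - 6 \cdot 2 B = - 12 B$)
$168 \cdot 380 + k{\left(M \right)} = 168 \cdot 380 - 204 = 63840 - 204 = 63636$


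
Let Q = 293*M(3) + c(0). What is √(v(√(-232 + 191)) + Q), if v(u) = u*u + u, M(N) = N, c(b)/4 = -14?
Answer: √(782 + I*√41) ≈ 27.965 + 0.1145*I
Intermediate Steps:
c(b) = -56 (c(b) = 4*(-14) = -56)
Q = 823 (Q = 293*3 - 56 = 879 - 56 = 823)
v(u) = u + u² (v(u) = u² + u = u + u²)
√(v(√(-232 + 191)) + Q) = √(√(-232 + 191)*(1 + √(-232 + 191)) + 823) = √(√(-41)*(1 + √(-41)) + 823) = √((I*√41)*(1 + I*√41) + 823) = √(I*√41*(1 + I*√41) + 823) = √(823 + I*√41*(1 + I*√41))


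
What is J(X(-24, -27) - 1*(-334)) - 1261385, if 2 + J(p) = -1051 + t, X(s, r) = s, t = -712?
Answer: -1263150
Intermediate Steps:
J(p) = -1765 (J(p) = -2 + (-1051 - 712) = -2 - 1763 = -1765)
J(X(-24, -27) - 1*(-334)) - 1261385 = -1765 - 1261385 = -1263150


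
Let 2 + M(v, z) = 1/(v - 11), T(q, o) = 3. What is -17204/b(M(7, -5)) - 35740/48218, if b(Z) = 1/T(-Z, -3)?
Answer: -1244331578/24109 ≈ -51613.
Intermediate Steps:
M(v, z) = -2 + 1/(-11 + v) (M(v, z) = -2 + 1/(v - 11) = -2 + 1/(-11 + v))
b(Z) = ⅓ (b(Z) = 1/3 = ⅓)
-17204/b(M(7, -5)) - 35740/48218 = -17204/⅓ - 35740/48218 = -17204*3 - 35740*1/48218 = -51612 - 17870/24109 = -1244331578/24109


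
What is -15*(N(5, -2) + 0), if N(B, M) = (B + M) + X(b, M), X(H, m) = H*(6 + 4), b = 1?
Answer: -195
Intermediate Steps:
X(H, m) = 10*H (X(H, m) = H*10 = 10*H)
N(B, M) = 10 + B + M (N(B, M) = (B + M) + 10*1 = (B + M) + 10 = 10 + B + M)
-15*(N(5, -2) + 0) = -15*((10 + 5 - 2) + 0) = -15*(13 + 0) = -15*13 = -195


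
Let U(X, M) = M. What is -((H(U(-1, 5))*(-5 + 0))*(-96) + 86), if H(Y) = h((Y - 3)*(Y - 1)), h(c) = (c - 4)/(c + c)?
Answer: -206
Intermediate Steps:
h(c) = (-4 + c)/(2*c) (h(c) = (-4 + c)/((2*c)) = (-4 + c)*(1/(2*c)) = (-4 + c)/(2*c))
H(Y) = (-4 + (-1 + Y)*(-3 + Y))/(2*(-1 + Y)*(-3 + Y)) (H(Y) = (-4 + (Y - 3)*(Y - 1))/(2*(((Y - 3)*(Y - 1)))) = (-4 + (-3 + Y)*(-1 + Y))/(2*(((-3 + Y)*(-1 + Y)))) = (-4 + (-1 + Y)*(-3 + Y))/(2*(((-1 + Y)*(-3 + Y)))) = (1/((-1 + Y)*(-3 + Y)))*(-4 + (-1 + Y)*(-3 + Y))/2 = (-4 + (-1 + Y)*(-3 + Y))/(2*(-1 + Y)*(-3 + Y)))
-((H(U(-1, 5))*(-5 + 0))*(-96) + 86) = -((((-1 + 5² - 4*5)/(2*(3 + 5² - 4*5)))*(-5 + 0))*(-96) + 86) = -((((-1 + 25 - 20)/(2*(3 + 25 - 20)))*(-5))*(-96) + 86) = -((((½)*4/8)*(-5))*(-96) + 86) = -((((½)*(⅛)*4)*(-5))*(-96) + 86) = -(((¼)*(-5))*(-96) + 86) = -(-5/4*(-96) + 86) = -(120 + 86) = -1*206 = -206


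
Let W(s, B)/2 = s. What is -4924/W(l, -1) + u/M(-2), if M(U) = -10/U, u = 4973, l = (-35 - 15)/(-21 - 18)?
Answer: -23144/25 ≈ -925.76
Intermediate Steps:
l = 50/39 (l = -50/(-39) = -50*(-1/39) = 50/39 ≈ 1.2821)
W(s, B) = 2*s
-4924/W(l, -1) + u/M(-2) = -4924/(2*(50/39)) + 4973/((-10/(-2))) = -4924/100/39 + 4973/((-10*(-½))) = -4924*39/100 + 4973/5 = -48009/25 + 4973*(⅕) = -48009/25 + 4973/5 = -23144/25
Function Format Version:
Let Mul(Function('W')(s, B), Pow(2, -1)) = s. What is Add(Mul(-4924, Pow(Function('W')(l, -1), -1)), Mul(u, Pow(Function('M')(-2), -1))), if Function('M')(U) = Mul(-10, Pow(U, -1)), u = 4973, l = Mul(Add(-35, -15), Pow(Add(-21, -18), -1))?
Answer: Rational(-23144, 25) ≈ -925.76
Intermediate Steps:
l = Rational(50, 39) (l = Mul(-50, Pow(-39, -1)) = Mul(-50, Rational(-1, 39)) = Rational(50, 39) ≈ 1.2821)
Function('W')(s, B) = Mul(2, s)
Add(Mul(-4924, Pow(Function('W')(l, -1), -1)), Mul(u, Pow(Function('M')(-2), -1))) = Add(Mul(-4924, Pow(Mul(2, Rational(50, 39)), -1)), Mul(4973, Pow(Mul(-10, Pow(-2, -1)), -1))) = Add(Mul(-4924, Pow(Rational(100, 39), -1)), Mul(4973, Pow(Mul(-10, Rational(-1, 2)), -1))) = Add(Mul(-4924, Rational(39, 100)), Mul(4973, Pow(5, -1))) = Add(Rational(-48009, 25), Mul(4973, Rational(1, 5))) = Add(Rational(-48009, 25), Rational(4973, 5)) = Rational(-23144, 25)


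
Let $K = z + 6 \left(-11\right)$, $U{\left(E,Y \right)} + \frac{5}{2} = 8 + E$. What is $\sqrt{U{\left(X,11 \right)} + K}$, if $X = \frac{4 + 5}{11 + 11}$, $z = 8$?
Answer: $\frac{i \sqrt{6303}}{11} \approx 7.2174 i$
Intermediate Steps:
$X = \frac{9}{22} \approx 0.40909$
$U{\left(E,Y \right)} = \frac{11}{2} + E$ ($U{\left(E,Y \right)} = - \frac{5}{2} + \left(8 + E\right) = \frac{11}{2} + E$)
$K = -58$ ($K = 8 + 6 \left(-11\right) = 8 - 66 = -58$)
$\sqrt{U{\left(X,11 \right)} + K} = \sqrt{\left(\frac{11}{2} + \frac{9}{22}\right) - 58} = \sqrt{\frac{65}{11} - 58} = \sqrt{- \frac{573}{11}} = \frac{i \sqrt{6303}}{11}$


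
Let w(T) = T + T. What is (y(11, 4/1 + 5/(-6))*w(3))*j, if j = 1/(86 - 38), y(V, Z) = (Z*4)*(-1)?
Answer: -19/12 ≈ -1.5833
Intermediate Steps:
y(V, Z) = -4*Z (y(V, Z) = (4*Z)*(-1) = -4*Z)
w(T) = 2*T
j = 1/48 ≈ 0.020833
(y(11, 4/1 + 5/(-6))*w(3))*j = ((-4*(4/1 + 5/(-6)))*(2*3))*(1/48) = (-4*(4*1 + 5*(-⅙))*6)*(1/48) = (-4*(4 - ⅚)*6)*(1/48) = (-4*19/6*6)*(1/48) = -38/3*6*(1/48) = -76*1/48 = -19/12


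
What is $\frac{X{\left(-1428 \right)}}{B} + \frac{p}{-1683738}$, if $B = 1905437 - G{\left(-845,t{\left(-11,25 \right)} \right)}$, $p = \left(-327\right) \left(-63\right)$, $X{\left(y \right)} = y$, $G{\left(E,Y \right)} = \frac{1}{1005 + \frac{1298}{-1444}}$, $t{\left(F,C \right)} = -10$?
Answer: $- \frac{479375115876453}{36918428131992610} \approx -0.012985$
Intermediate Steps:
$G{\left(E,Y \right)} = \frac{722}{724961}$ ($G{\left(E,Y \right)} = \frac{1}{1005 + 1298 \left(- \frac{1}{1444}\right)} = \frac{1}{1005 - \frac{649}{722}} = \frac{1}{\frac{724961}{722}} = \frac{722}{724961}$)
$p = 20601$
$B = \frac{1381367512235}{724961}$ ($B = 1905437 - \frac{722}{724961} = \frac{1381367512235}{724961} \approx 1.9054 \cdot 10^{6}$)
$\frac{X{\left(-1428 \right)}}{B} + \frac{p}{-1683738} = - \frac{1428}{\frac{1381367512235}{724961}} + \frac{20601}{-1683738} = \left(-1428\right) \frac{724961}{1381367512235} + 20601 \left(- \frac{1}{1683738}\right) = - \frac{1035244308}{1381367512235} - \frac{327}{26726} = - \frac{479375115876453}{36918428131992610}$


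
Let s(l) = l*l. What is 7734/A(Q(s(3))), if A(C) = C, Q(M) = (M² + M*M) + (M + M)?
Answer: 1289/30 ≈ 42.967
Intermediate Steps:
s(l) = l²
Q(M) = 2*M + 2*M² (Q(M) = (M² + M²) + 2*M = 2*M² + 2*M = 2*M + 2*M²)
7734/A(Q(s(3))) = 7734/((2*3²*(1 + 3²))) = 7734/((2*9*(1 + 9))) = 7734/((2*9*10)) = 7734/180 = 7734*(1/180) = 1289/30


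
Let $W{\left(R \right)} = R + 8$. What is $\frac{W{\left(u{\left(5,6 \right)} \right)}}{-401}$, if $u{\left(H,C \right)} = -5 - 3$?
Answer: $0$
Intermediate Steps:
$u{\left(H,C \right)} = -8$
$W{\left(R \right)} = 8 + R$
$\frac{W{\left(u{\left(5,6 \right)} \right)}}{-401} = \frac{8 - 8}{-401} = 0 \left(- \frac{1}{401}\right) = 0$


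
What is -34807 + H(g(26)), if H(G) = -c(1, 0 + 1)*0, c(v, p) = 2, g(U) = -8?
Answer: -34807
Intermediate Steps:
H(G) = 0 (H(G) = -1*2*0 = -2*0 = 0)
-34807 + H(g(26)) = -34807 + 0 = -34807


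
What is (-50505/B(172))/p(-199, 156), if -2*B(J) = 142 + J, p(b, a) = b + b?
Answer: -50505/62486 ≈ -0.80826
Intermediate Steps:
p(b, a) = 2*b
B(J) = -71 - J/2 (B(J) = -(142 + J)/2 = -71 - J/2)
(-50505/B(172))/p(-199, 156) = (-50505/(-71 - ½*172))/((2*(-199))) = -50505/(-71 - 86)/(-398) = -50505/(-157)*(-1/398) = -50505*(-1/157)*(-1/398) = (50505/157)*(-1/398) = -50505/62486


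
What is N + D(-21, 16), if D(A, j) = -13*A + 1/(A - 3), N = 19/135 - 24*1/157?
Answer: 46280759/169560 ≈ 272.95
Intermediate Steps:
N = -257/21195 (N = 19*(1/135) - 24*1/157 = 19/135 - 24/157 = -257/21195 ≈ -0.012126)
D(A, j) = 1/(-3 + A) - 13*A (D(A, j) = -13*A + 1/(-3 + A) = 1/(-3 + A) - 13*A)
N + D(-21, 16) = -257/21195 + (1 - 13*(-21)**2 + 39*(-21))/(-3 - 21) = -257/21195 + (1 - 13*441 - 819)/(-24) = -257/21195 - (1 - 5733 - 819)/24 = -257/21195 - 1/24*(-6551) = -257/21195 + 6551/24 = 46280759/169560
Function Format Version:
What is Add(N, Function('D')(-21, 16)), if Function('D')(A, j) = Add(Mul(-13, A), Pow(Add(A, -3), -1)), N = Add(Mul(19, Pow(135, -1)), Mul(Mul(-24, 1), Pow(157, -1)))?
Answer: Rational(46280759, 169560) ≈ 272.95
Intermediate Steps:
N = Rational(-257, 21195) (N = Add(Mul(19, Rational(1, 135)), Mul(-24, Rational(1, 157))) = Add(Rational(19, 135), Rational(-24, 157)) = Rational(-257, 21195) ≈ -0.012126)
Function('D')(A, j) = Add(Pow(Add(-3, A), -1), Mul(-13, A)) (Function('D')(A, j) = Add(Mul(-13, A), Pow(Add(-3, A), -1)) = Add(Pow(Add(-3, A), -1), Mul(-13, A)))
Add(N, Function('D')(-21, 16)) = Add(Rational(-257, 21195), Mul(Pow(Add(-3, -21), -1), Add(1, Mul(-13, Pow(-21, 2)), Mul(39, -21)))) = Add(Rational(-257, 21195), Mul(Pow(-24, -1), Add(1, Mul(-13, 441), -819))) = Add(Rational(-257, 21195), Mul(Rational(-1, 24), Add(1, -5733, -819))) = Add(Rational(-257, 21195), Mul(Rational(-1, 24), -6551)) = Add(Rational(-257, 21195), Rational(6551, 24)) = Rational(46280759, 169560)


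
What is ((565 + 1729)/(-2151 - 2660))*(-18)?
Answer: 41292/4811 ≈ 8.5828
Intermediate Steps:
((565 + 1729)/(-2151 - 2660))*(-18) = (2294/(-4811))*(-18) = (2294*(-1/4811))*(-18) = -2294/4811*(-18) = 41292/4811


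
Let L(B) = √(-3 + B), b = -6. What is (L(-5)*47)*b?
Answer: -564*I*√2 ≈ -797.62*I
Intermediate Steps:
(L(-5)*47)*b = (√(-3 - 5)*47)*(-6) = (√(-8)*47)*(-6) = ((2*I*√2)*47)*(-6) = (94*I*√2)*(-6) = -564*I*√2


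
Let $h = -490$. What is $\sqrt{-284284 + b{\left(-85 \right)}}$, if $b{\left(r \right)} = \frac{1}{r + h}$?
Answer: $\frac{3 i \sqrt{417739547}}{115} \approx 533.18 i$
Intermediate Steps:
$b{\left(r \right)} = \frac{1}{-490 + r}$ ($b{\left(r \right)} = \frac{1}{r - 490} = \frac{1}{-490 + r}$)
$\sqrt{-284284 + b{\left(-85 \right)}} = \sqrt{-284284 + \frac{1}{-490 - 85}} = \sqrt{-284284 + \frac{1}{-575}} = \sqrt{-284284 - \frac{1}{575}} = \sqrt{- \frac{163463301}{575}} = \frac{3 i \sqrt{417739547}}{115}$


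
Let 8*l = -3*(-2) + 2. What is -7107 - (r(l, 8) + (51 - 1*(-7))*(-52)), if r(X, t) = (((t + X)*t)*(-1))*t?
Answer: -3515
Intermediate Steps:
l = 1 (l = (-3*(-2) + 2)/8 = (6 + 2)/8 = (⅛)*8 = 1)
r(X, t) = -t²*(X + t) (r(X, t) = (((X + t)*t)*(-1))*t = ((t*(X + t))*(-1))*t = (-t*(X + t))*t = -t²*(X + t))
-7107 - (r(l, 8) + (51 - 1*(-7))*(-52)) = -7107 - (8²*(-1*1 - 1*8) + (51 - 1*(-7))*(-52)) = -7107 - (64*(-1 - 8) + (51 + 7)*(-52)) = -7107 - (64*(-9) + 58*(-52)) = -7107 - (-576 - 3016) = -7107 - 1*(-3592) = -7107 + 3592 = -3515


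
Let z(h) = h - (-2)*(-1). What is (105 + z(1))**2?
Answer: 10816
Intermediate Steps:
z(h) = -2 + h (z(h) = h - 1*2 = h - 2 = -2 + h)
(105 + z(1))**2 = (105 + (-2 + 1))**2 = (105 - 1)**2 = 104**2 = 10816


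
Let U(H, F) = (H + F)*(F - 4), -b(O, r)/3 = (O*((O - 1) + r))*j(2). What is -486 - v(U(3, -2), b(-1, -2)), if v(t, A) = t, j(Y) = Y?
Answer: -480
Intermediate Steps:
b(O, r) = -6*O*(-1 + O + r) (b(O, r) = -3*O*((O - 1) + r)*2 = -3*O*((-1 + O) + r)*2 = -3*O*(-1 + O + r)*2 = -6*O*(-1 + O + r))
U(H, F) = (-4 + F)*(F + H) (U(H, F) = (F + H)*(-4 + F) = (-4 + F)*(F + H))
-486 - v(U(3, -2), b(-1, -2)) = -486 - ((-2)² - 4*(-2) - 4*3 - 2*3) = -486 - (4 + 8 - 12 - 6) = -486 - 1*(-6) = -486 + 6 = -480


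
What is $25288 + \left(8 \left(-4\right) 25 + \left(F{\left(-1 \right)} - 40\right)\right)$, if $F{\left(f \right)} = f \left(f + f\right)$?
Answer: $24450$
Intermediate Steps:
$F{\left(f \right)} = 2 f^{2}$ ($F{\left(f \right)} = f 2 f = 2 f^{2}$)
$25288 + \left(8 \left(-4\right) 25 + \left(F{\left(-1 \right)} - 40\right)\right) = 25288 - \left(40 - 2 - 8 \left(-4\right) 25\right) = 25288 + \left(\left(-32\right) 25 + \left(2 \cdot 1 - 40\right)\right) = 25288 + \left(-800 + \left(2 - 40\right)\right) = 25288 - 838 = 24450$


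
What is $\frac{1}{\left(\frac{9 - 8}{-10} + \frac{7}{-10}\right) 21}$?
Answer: $- \frac{5}{84} \approx -0.059524$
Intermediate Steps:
$\frac{1}{\left(\frac{9 - 8}{-10} + \frac{7}{-10}\right) 21} = \frac{1}{\left(1 \left(- \frac{1}{10}\right) + 7 \left(- \frac{1}{10}\right)\right) 21} = \frac{1}{\left(- \frac{1}{10} - \frac{7}{10}\right) 21} = \frac{1}{\left(- \frac{4}{5}\right) 21} = \frac{1}{- \frac{84}{5}} = - \frac{5}{84}$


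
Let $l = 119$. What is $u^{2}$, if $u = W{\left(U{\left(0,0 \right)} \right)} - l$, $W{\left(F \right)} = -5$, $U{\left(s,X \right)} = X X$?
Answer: $15376$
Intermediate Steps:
$U{\left(s,X \right)} = X^{2}$
$u = -124$ ($u = -5 - 119 = -124$)
$u^{2} = \left(-124\right)^{2} = 15376$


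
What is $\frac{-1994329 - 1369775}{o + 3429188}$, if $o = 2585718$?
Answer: $- \frac{1682052}{3007453} \approx -0.55929$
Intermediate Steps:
$\frac{-1994329 - 1369775}{o + 3429188} = \frac{-1994329 - 1369775}{2585718 + 3429188} = \frac{-1994329 - 1369775}{6014906} = \left(-3364104\right) \frac{1}{6014906} = - \frac{1682052}{3007453}$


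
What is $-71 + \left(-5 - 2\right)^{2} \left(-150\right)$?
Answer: $-7421$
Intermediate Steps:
$-71 + \left(-5 - 2\right)^{2} \left(-150\right) = -71 + \left(-7\right)^{2} \left(-150\right) = -71 + 49 \left(-150\right) = -71 - 7350 = -7421$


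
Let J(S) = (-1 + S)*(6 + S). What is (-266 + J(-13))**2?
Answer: 28224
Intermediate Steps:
(-266 + J(-13))**2 = (-266 + (-6 + (-13)**2 + 5*(-13)))**2 = (-266 + (-6 + 169 - 65))**2 = (-266 + 98)**2 = (-168)**2 = 28224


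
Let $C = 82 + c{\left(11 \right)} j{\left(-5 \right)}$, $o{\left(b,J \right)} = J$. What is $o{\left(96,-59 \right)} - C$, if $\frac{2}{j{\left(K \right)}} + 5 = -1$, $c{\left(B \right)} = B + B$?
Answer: $- \frac{401}{3} \approx -133.67$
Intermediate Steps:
$c{\left(B \right)} = 2 B$
$j{\left(K \right)} = - \frac{1}{3}$ ($j{\left(K \right)} = \frac{2}{-5 - 1} = \frac{2}{-6} = 2 \left(- \frac{1}{6}\right) = - \frac{1}{3}$)
$C = \frac{224}{3}$ ($C = 82 + 2 \cdot 11 \left(- \frac{1}{3}\right) = 82 + 22 \left(- \frac{1}{3}\right) = 82 - \frac{22}{3} = \frac{224}{3} \approx 74.667$)
$o{\left(96,-59 \right)} - C = -59 - \frac{224}{3} = - \frac{401}{3}$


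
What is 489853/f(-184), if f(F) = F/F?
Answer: 489853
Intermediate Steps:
f(F) = 1
489853/f(-184) = 489853/1 = 489853*1 = 489853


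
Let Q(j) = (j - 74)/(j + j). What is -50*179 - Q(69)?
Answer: -1235095/138 ≈ -8950.0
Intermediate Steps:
Q(j) = (-74 + j)/(2*j) (Q(j) = (-74 + j)/((2*j)) = (-74 + j)*(1/(2*j)) = (-74 + j)/(2*j))
-50*179 - Q(69) = -50*179 - (-74 + 69)/(2*69) = -8950 - (-5)/(2*69) = -8950 - 1*(-5/138) = -8950 + 5/138 = -1235095/138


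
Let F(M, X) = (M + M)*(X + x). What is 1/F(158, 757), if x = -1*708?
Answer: 1/15484 ≈ 6.4583e-5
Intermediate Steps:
x = -708
F(M, X) = 2*M*(-708 + X) (F(M, X) = (M + M)*(X - 708) = (2*M)*(-708 + X) = 2*M*(-708 + X))
1/F(158, 757) = 1/(2*158*(-708 + 757)) = 1/(2*158*49) = 1/15484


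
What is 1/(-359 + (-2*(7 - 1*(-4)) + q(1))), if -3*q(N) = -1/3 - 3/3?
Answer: -9/3425 ≈ -0.0026277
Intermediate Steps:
q(N) = 4/9 (q(N) = -(-1/3 - 3/3)/3 = -(-1*⅓ - 3*⅓)/3 = -(-⅓ - 1)/3 = -⅓*(-4/3) = 4/9)
1/(-359 + (-2*(7 - 1*(-4)) + q(1))) = 1/(-359 + (-2*(7 - 1*(-4)) + 4/9)) = 1/(-359 + (-2*(7 + 4) + 4/9)) = 1/(-359 + (-2*11 + 4/9)) = 1/(-359 + (-22 + 4/9)) = 1/(-359 - 194/9) = 1/(-3425/9) = -9/3425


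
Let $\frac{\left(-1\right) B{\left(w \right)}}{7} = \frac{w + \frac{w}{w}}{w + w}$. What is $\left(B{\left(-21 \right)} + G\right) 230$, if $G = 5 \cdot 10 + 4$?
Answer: $\frac{34960}{3} \approx 11653.0$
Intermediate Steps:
$B{\left(w \right)} = - \frac{7 \left(1 + w\right)}{2 w}$ ($B{\left(w \right)} = - 7 \frac{w + \frac{w}{w}}{w + w} = - 7 \frac{w + 1}{2 w} = - 7 \left(1 + w\right) \frac{1}{2 w} = - 7 \frac{1 + w}{2 w} = - \frac{7 \left(1 + w\right)}{2 w}$)
$G = 54$ ($G = 50 + 4 = 54$)
$\left(B{\left(-21 \right)} + G\right) 230 = \left(\frac{7 \left(-1 - -21\right)}{2 \left(-21\right)} + 54\right) 230 = \left(\frac{7}{2} \left(- \frac{1}{21}\right) \left(-1 + 21\right) + 54\right) 230 = \left(\frac{7}{2} \left(- \frac{1}{21}\right) 20 + 54\right) 230 = \left(- \frac{10}{3} + 54\right) 230 = \frac{152}{3} \cdot 230 = \frac{34960}{3}$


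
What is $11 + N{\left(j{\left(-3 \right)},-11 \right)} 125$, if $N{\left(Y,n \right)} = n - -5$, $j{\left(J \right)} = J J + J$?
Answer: $-739$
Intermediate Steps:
$j{\left(J \right)} = J + J^{2}$ ($j{\left(J \right)} = J^{2} + J = J + J^{2}$)
$N{\left(Y,n \right)} = 5 + n$ ($N{\left(Y,n \right)} = n + 5 = 5 + n$)
$11 + N{\left(j{\left(-3 \right)},-11 \right)} 125 = 11 + \left(5 - 11\right) 125 = 11 - 750 = -739$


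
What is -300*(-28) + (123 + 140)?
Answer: 8663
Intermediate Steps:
-300*(-28) + (123 + 140) = 8400 + 263 = 8663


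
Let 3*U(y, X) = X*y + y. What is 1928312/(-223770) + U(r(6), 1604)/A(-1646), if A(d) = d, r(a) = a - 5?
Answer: -1646859251/184162710 ≈ -8.9424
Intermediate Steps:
r(a) = -5 + a
U(y, X) = y/3 + X*y/3 (U(y, X) = (X*y + y)/3 = (y + X*y)/3 = y/3 + X*y/3)
1928312/(-223770) + U(r(6), 1604)/A(-1646) = 1928312/(-223770) + ((-5 + 6)*(1 + 1604)/3)/(-1646) = 1928312*(-1/223770) + ((1/3)*1*1605)*(-1/1646) = -964156/111885 + 535*(-1/1646) = -964156/111885 - 535/1646 = -1646859251/184162710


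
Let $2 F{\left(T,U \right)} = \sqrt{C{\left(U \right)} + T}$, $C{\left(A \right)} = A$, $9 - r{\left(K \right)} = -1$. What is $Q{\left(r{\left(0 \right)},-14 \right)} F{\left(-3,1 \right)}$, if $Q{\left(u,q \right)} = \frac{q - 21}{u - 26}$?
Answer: $\frac{35 i \sqrt{2}}{32} \approx 1.5468 i$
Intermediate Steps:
$r{\left(K \right)} = 10$ ($r{\left(K \right)} = 9 - -1 = 9 + 1 = 10$)
$Q{\left(u,q \right)} = \frac{-21 + q}{-26 + u}$
$F{\left(T,U \right)} = \frac{\sqrt{T + U}}{2}$ ($F{\left(T,U \right)} = \frac{\sqrt{U + T}}{2} = \frac{\sqrt{T + U}}{2}$)
$Q{\left(r{\left(0 \right)},-14 \right)} F{\left(-3,1 \right)} = \frac{-21 - 14}{-26 + 10} \frac{\sqrt{-3 + 1}}{2} = \frac{1}{-16} \left(-35\right) \frac{\sqrt{-2}}{2} = \left(- \frac{1}{16}\right) \left(-35\right) \frac{i \sqrt{2}}{2} = \frac{35 \frac{i \sqrt{2}}{2}}{16} = \frac{35 i \sqrt{2}}{32}$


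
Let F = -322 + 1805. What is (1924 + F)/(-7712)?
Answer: -3407/7712 ≈ -0.44178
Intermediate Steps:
F = 1483
(1924 + F)/(-7712) = (1924 + 1483)/(-7712) = 3407*(-1/7712) = -3407/7712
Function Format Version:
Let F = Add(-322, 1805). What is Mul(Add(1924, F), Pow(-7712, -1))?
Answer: Rational(-3407, 7712) ≈ -0.44178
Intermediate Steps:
F = 1483
Mul(Add(1924, F), Pow(-7712, -1)) = Mul(Add(1924, 1483), Pow(-7712, -1)) = Mul(3407, Rational(-1, 7712)) = Rational(-3407, 7712)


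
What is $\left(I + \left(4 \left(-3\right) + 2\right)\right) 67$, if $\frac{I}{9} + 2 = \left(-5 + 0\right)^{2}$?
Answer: $13199$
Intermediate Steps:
$I = 207$ ($I = -18 + 9 \left(-5 + 0\right)^{2} = -18 + 9 \left(-5\right)^{2} = -18 + 9 \cdot 25 = -18 + 225 = 207$)
$\left(I + \left(4 \left(-3\right) + 2\right)\right) 67 = \left(207 + \left(4 \left(-3\right) + 2\right)\right) 67 = \left(207 + \left(-12 + 2\right)\right) 67 = \left(207 - 10\right) 67 = 197 \cdot 67 = 13199$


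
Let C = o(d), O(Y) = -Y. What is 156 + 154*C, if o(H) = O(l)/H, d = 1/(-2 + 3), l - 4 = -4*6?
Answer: 3236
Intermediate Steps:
l = -20 (l = 4 - 4*6 = 4 - 24 = -20)
d = 1 (d = 1/1 = 1)
o(H) = 20/H (o(H) = (-1*(-20))/H = 20/H)
C = 20 (C = 20/1 = 20*1 = 20)
156 + 154*C = 156 + 154*20 = 156 + 3080 = 3236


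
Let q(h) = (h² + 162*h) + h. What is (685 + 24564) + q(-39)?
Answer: 20413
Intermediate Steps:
q(h) = h² + 163*h
(685 + 24564) + q(-39) = (685 + 24564) - 39*(163 - 39) = 25249 - 39*124 = 25249 - 4836 = 20413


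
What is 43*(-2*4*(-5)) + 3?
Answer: 1723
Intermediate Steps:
43*(-2*4*(-5)) + 3 = 43*(-8*(-5)) + 3 = 43*40 + 3 = 1720 + 3 = 1723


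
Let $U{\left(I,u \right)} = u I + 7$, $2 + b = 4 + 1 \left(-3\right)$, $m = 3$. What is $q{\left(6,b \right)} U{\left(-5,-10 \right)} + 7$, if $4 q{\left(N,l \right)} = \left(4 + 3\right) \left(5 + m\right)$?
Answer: $805$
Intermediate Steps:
$b = -1$ ($b = -2 + \left(4 + 1 \left(-3\right)\right) = -2 + \left(4 - 3\right) = -2 + 1 = -1$)
$q{\left(N,l \right)} = 14$ ($q{\left(N,l \right)} = \frac{\left(4 + 3\right) \left(5 + 3\right)}{4} = \frac{7 \cdot 8}{4} = \frac{1}{4} \cdot 56 = 14$)
$U{\left(I,u \right)} = 7 + I u$ ($U{\left(I,u \right)} = I u + 7 = 7 + I u$)
$q{\left(6,b \right)} U{\left(-5,-10 \right)} + 7 = 14 \left(7 - -50\right) + 7 = 14 \left(7 + 50\right) + 7 = 14 \cdot 57 + 7 = 798 + 7 = 805$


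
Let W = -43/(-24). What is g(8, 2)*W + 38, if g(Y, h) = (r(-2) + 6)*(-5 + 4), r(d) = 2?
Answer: 71/3 ≈ 23.667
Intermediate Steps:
W = 43/24 (W = -43*(-1/24) = 43/24 ≈ 1.7917)
g(Y, h) = -8 (g(Y, h) = (2 + 6)*(-5 + 4) = 8*(-1) = -8)
g(8, 2)*W + 38 = -8*43/24 + 38 = -43/3 + 38 = 71/3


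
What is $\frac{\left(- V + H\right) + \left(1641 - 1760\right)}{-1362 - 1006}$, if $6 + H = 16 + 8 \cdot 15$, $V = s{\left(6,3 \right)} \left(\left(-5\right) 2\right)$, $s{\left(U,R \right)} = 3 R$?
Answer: $- \frac{101}{2368} \approx -0.042652$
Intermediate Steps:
$V = -90$ ($V = 3 \cdot 3 \left(\left(-5\right) 2\right) = 9 \left(-10\right) = -90$)
$H = 130$ ($H = -6 + \left(16 + 8 \cdot 15\right) = -6 + \left(16 + 120\right) = -6 + 136 = 130$)
$\frac{\left(- V + H\right) + \left(1641 - 1760\right)}{-1362 - 1006} = \frac{\left(\left(-1\right) \left(-90\right) + 130\right) + \left(1641 - 1760\right)}{-1362 - 1006} = \frac{\left(90 + 130\right) - 119}{-2368} = \left(220 - 119\right) \left(- \frac{1}{2368}\right) = 101 \left(- \frac{1}{2368}\right) = - \frac{101}{2368}$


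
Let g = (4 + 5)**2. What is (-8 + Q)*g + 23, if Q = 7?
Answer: -58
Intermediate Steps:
g = 81 (g = 9**2 = 81)
(-8 + Q)*g + 23 = (-8 + 7)*81 + 23 = -1*81 + 23 = -81 + 23 = -58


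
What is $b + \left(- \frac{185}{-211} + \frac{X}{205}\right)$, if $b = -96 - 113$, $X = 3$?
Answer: $- \frac{9001737}{43255} \approx -208.11$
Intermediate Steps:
$b = -209$ ($b = -96 - 113 = -209$)
$b + \left(- \frac{185}{-211} + \frac{X}{205}\right) = -209 + \left(- \frac{185}{-211} + \frac{3}{205}\right) = -209 + \left(\left(-185\right) \left(- \frac{1}{211}\right) + 3 \cdot \frac{1}{205}\right) = -209 + \left(\frac{185}{211} + \frac{3}{205}\right) = -209 + \frac{38558}{43255} = - \frac{9001737}{43255}$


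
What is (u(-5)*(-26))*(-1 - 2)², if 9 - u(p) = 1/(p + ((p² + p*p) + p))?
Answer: -42003/20 ≈ -2100.1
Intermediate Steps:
u(p) = 9 - 1/(2*p + 2*p²) (u(p) = 9 - 1/(p + ((p² + p*p) + p)) = 9 - 1/(p + ((p² + p²) + p)) = 9 - 1/(p + (2*p² + p)) = 9 - 1/(p + (p + 2*p²)) = 9 - 1/(2*p + 2*p²))
(u(-5)*(-26))*(-1 - 2)² = (((½)*(-1 + 18*(-5) + 18*(-5)²)/(-5*(1 - 5)))*(-26))*(-1 - 2)² = (((½)*(-⅕)*(-1 - 90 + 18*25)/(-4))*(-26))*(-3)² = (((½)*(-⅕)*(-¼)*(-1 - 90 + 450))*(-26))*9 = (((½)*(-⅕)*(-¼)*359)*(-26))*9 = ((359/40)*(-26))*9 = -4667/20*9 = -42003/20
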